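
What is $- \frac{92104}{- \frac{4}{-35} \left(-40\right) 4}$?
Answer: $\frac{80591}{16} \approx 5036.9$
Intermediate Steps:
$- \frac{92104}{- \frac{4}{-35} \left(-40\right) 4} = - \frac{92104}{\left(-4\right) \left(- \frac{1}{35}\right) \left(-40\right) 4} = - \frac{92104}{\frac{4}{35} \left(-40\right) 4} = - \frac{92104}{\left(- \frac{32}{7}\right) 4} = - \frac{92104}{- \frac{128}{7}} = \left(-92104\right) \left(- \frac{7}{128}\right) = \frac{80591}{16}$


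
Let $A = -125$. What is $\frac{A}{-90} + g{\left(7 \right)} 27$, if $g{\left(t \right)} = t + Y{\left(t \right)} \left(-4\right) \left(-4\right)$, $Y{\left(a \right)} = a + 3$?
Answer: $\frac{81187}{18} \approx 4510.4$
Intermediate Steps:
$Y{\left(a \right)} = 3 + a$
$g{\left(t \right)} = 48 + 17 t$ ($g{\left(t \right)} = t + \left(3 + t\right) \left(-4\right) \left(-4\right) = t + \left(-12 - 4 t\right) \left(-4\right) = t + \left(48 + 16 t\right) = 48 + 17 t$)
$\frac{A}{-90} + g{\left(7 \right)} 27 = - \frac{125}{-90} + \left(48 + 17 \cdot 7\right) 27 = \left(-125\right) \left(- \frac{1}{90}\right) + \left(48 + 119\right) 27 = \frac{25}{18} + 167 \cdot 27 = \frac{25}{18} + 4509 = \frac{81187}{18}$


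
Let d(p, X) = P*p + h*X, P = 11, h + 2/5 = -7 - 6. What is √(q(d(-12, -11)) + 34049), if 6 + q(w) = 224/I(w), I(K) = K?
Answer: √4120963/11 ≈ 184.55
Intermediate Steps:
h = -67/5 (h = -⅖ + (-7 - 6) = -⅖ - 13 = -67/5 ≈ -13.400)
d(p, X) = 11*p - 67*X/5
q(w) = -6 + 224/w
√(q(d(-12, -11)) + 34049) = √((-6 + 224/(11*(-12) - 67/5*(-11))) + 34049) = √((-6 + 224/(-132 + 737/5)) + 34049) = √((-6 + 224/(77/5)) + 34049) = √((-6 + 224*(5/77)) + 34049) = √((-6 + 160/11) + 34049) = √(94/11 + 34049) = √(374633/11) = √4120963/11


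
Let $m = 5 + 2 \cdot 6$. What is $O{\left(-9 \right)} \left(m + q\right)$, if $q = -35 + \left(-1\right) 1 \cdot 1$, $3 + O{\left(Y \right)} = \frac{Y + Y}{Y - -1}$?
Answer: $\frac{57}{4} \approx 14.25$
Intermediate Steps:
$O{\left(Y \right)} = -3 + \frac{2 Y}{1 + Y}$ ($O{\left(Y \right)} = -3 + \frac{Y + Y}{Y - -1} = -3 + \frac{2 Y}{Y + \left(-9 + 10\right)} = -3 + \frac{2 Y}{Y + 1} = -3 + \frac{2 Y}{1 + Y}$)
$m = 17$ ($m = 5 + 12 = 17$)
$q = -36$ ($q = -35 - 1 = -36$)
$O{\left(-9 \right)} \left(m + q\right) = \frac{-3 - -9}{1 - 9} \left(17 - 36\right) = \frac{-3 + 9}{-8} \left(-19\right) = \left(- \frac{1}{8}\right) 6 \left(-19\right) = \left(- \frac{3}{4}\right) \left(-19\right) = \frac{57}{4}$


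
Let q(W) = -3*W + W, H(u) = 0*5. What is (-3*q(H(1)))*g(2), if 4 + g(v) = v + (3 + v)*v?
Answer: 0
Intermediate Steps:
H(u) = 0
q(W) = -2*W
g(v) = -4 + v + v*(3 + v) (g(v) = -4 + (v + (3 + v)*v) = -4 + (v + v*(3 + v)) = -4 + v + v*(3 + v))
(-3*q(H(1)))*g(2) = (-(-6)*0)*(-4 + 2² + 4*2) = (-3*0)*(-4 + 4 + 8) = 0*8 = 0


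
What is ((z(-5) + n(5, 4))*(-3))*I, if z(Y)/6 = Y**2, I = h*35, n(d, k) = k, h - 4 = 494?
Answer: -8052660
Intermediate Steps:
h = 498 (h = 4 + 494 = 498)
I = 17430 (I = 498*35 = 17430)
z(Y) = 6*Y**2
((z(-5) + n(5, 4))*(-3))*I = ((6*(-5)**2 + 4)*(-3))*17430 = ((6*25 + 4)*(-3))*17430 = ((150 + 4)*(-3))*17430 = (154*(-3))*17430 = -462*17430 = -8052660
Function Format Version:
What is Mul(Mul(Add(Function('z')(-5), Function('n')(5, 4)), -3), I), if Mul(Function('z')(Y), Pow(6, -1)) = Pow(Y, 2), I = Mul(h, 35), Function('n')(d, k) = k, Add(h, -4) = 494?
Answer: -8052660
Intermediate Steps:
h = 498 (h = Add(4, 494) = 498)
I = 17430 (I = Mul(498, 35) = 17430)
Function('z')(Y) = Mul(6, Pow(Y, 2))
Mul(Mul(Add(Function('z')(-5), Function('n')(5, 4)), -3), I) = Mul(Mul(Add(Mul(6, Pow(-5, 2)), 4), -3), 17430) = Mul(Mul(Add(Mul(6, 25), 4), -3), 17430) = Mul(Mul(Add(150, 4), -3), 17430) = Mul(Mul(154, -3), 17430) = Mul(-462, 17430) = -8052660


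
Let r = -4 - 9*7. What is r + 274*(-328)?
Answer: -89939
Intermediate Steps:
r = -67 (r = -4 - 63 = -67)
r + 274*(-328) = -67 + 274*(-328) = -67 - 89872 = -89939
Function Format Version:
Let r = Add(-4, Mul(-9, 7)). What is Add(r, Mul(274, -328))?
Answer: -89939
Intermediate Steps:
r = -67 (r = Add(-4, -63) = -67)
Add(r, Mul(274, -328)) = Add(-67, Mul(274, -328)) = Add(-67, -89872) = -89939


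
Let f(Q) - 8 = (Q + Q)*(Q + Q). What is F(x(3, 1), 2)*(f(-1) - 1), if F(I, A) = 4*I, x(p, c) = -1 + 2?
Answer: 44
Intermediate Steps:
x(p, c) = 1
f(Q) = 8 + 4*Q² (f(Q) = 8 + (Q + Q)*(Q + Q) = 8 + (2*Q)*(2*Q) = 8 + 4*Q²)
F(x(3, 1), 2)*(f(-1) - 1) = (4*1)*((8 + 4*(-1)²) - 1) = 4*((8 + 4*1) - 1) = 4*((8 + 4) - 1) = 4*(12 - 1) = 4*11 = 44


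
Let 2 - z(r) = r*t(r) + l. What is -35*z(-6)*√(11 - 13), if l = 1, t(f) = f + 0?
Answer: 1225*I*√2 ≈ 1732.4*I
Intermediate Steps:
t(f) = f
z(r) = 1 - r² (z(r) = 2 - (r*r + 1) = 2 - (r² + 1) = 2 - (1 + r²) = 2 + (-1 - r²) = 1 - r²)
-35*z(-6)*√(11 - 13) = -35*(1 - 1*(-6)²)*√(11 - 13) = -35*(1 - 1*36)*√(-2) = -35*(1 - 36)*I*√2 = -35*(-35)*I*√2 = -(-1225)*I*√2 = 1225*I*√2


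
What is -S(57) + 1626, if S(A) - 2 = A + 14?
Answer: 1553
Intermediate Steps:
S(A) = 16 + A (S(A) = 2 + (A + 14) = 2 + (14 + A) = 16 + A)
-S(57) + 1626 = -(16 + 57) + 1626 = -1*73 + 1626 = -73 + 1626 = 1553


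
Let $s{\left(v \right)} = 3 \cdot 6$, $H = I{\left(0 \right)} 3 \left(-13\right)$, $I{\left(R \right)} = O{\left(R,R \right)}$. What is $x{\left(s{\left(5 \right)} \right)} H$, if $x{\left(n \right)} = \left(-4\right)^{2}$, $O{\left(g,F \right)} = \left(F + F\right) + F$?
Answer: $0$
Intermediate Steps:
$O{\left(g,F \right)} = 3 F$ ($O{\left(g,F \right)} = 2 F + F = 3 F$)
$I{\left(R \right)} = 3 R$
$H = 0$ ($H = 3 \cdot 0 \cdot 3 \left(-13\right) = 0 \cdot 3 \left(-13\right) = 0 \left(-13\right) = 0$)
$s{\left(v \right)} = 18$
$x{\left(n \right)} = 16$
$x{\left(s{\left(5 \right)} \right)} H = 16 \cdot 0 = 0$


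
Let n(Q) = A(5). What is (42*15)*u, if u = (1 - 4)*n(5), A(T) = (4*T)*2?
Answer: -75600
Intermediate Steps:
A(T) = 8*T
n(Q) = 40 (n(Q) = 8*5 = 40)
u = -120 (u = (1 - 4)*40 = -3*40 = -120)
(42*15)*u = (42*15)*(-120) = 630*(-120) = -75600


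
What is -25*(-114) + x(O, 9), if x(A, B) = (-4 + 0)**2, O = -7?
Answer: 2866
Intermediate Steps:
x(A, B) = 16 (x(A, B) = (-4)**2 = 16)
-25*(-114) + x(O, 9) = -25*(-114) + 16 = 2850 + 16 = 2866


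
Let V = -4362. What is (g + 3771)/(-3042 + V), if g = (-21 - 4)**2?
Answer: -1099/1851 ≈ -0.59373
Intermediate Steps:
g = 625 (g = (-25)**2 = 625)
(g + 3771)/(-3042 + V) = (625 + 3771)/(-3042 - 4362) = 4396/(-7404) = 4396*(-1/7404) = -1099/1851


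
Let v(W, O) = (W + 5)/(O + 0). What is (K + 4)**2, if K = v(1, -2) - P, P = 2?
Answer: 1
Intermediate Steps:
v(W, O) = (5 + W)/O
K = -5 (K = (5 + 1)/(-2) - 1*2 = -1/2*6 - 2 = -3 - 2 = -5)
(K + 4)**2 = (-5 + 4)**2 = (-1)**2 = 1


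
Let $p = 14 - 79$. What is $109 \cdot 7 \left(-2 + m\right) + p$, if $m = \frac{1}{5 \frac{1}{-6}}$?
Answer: $- \frac{12533}{5} \approx -2506.6$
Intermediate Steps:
$m = - \frac{6}{5}$ ($m = \frac{1}{5 \left(- \frac{1}{6}\right)} = \frac{1}{- \frac{5}{6}} = - \frac{6}{5} \approx -1.2$)
$p = -65$ ($p = 14 - 79 = -65$)
$109 \cdot 7 \left(-2 + m\right) + p = 109 \cdot 7 \left(-2 - \frac{6}{5}\right) - 65 = 109 \cdot 7 \left(- \frac{16}{5}\right) - 65 = 109 \left(- \frac{112}{5}\right) - 65 = - \frac{12208}{5} - 65 = - \frac{12533}{5}$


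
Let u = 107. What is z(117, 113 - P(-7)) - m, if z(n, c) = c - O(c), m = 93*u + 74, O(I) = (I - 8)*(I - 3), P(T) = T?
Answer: -23009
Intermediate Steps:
O(I) = (-8 + I)*(-3 + I)
m = 10025 (m = 93*107 + 74 = 9951 + 74 = 10025)
z(n, c) = -24 - c**2 + 12*c (z(n, c) = c - (24 + c**2 - 11*c) = c + (-24 - c**2 + 11*c) = -24 - c**2 + 12*c)
z(117, 113 - P(-7)) - m = (-24 - (113 - 1*(-7))**2 + 12*(113 - 1*(-7))) - 1*10025 = (-24 - (113 + 7)**2 + 12*(113 + 7)) - 10025 = (-24 - 1*120**2 + 12*120) - 10025 = (-24 - 1*14400 + 1440) - 10025 = (-24 - 14400 + 1440) - 10025 = -12984 - 10025 = -23009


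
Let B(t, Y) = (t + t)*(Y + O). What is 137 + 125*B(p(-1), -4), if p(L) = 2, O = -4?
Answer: -3863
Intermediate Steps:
B(t, Y) = 2*t*(-4 + Y) (B(t, Y) = (t + t)*(Y - 4) = (2*t)*(-4 + Y) = 2*t*(-4 + Y))
137 + 125*B(p(-1), -4) = 137 + 125*(2*2*(-4 - 4)) = 137 + 125*(2*2*(-8)) = 137 + 125*(-32) = 137 - 4000 = -3863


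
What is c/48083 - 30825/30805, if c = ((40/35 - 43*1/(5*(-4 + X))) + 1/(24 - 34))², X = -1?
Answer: -36307121554171/36289321967500 ≈ -1.0005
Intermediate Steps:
c = 935089/122500 (c = ((40/35 - 43*1/(5*(-4 - 1))) + 1/(24 - 34))² = ((40*(1/35) - 43/(5*(-5))) + 1/(-10))² = ((8/7 - 43/(-25)) - ⅒)² = ((8/7 - 43*(-1/25)) - ⅒)² = ((8/7 + 43/25) - ⅒)² = (501/175 - ⅒)² = (967/350)² = 935089/122500 ≈ 7.6334)
c/48083 - 30825/30805 = (935089/122500)/48083 - 30825/30805 = (935089/122500)*(1/48083) - 30825*1/30805 = 935089/5890167500 - 6165/6161 = -36307121554171/36289321967500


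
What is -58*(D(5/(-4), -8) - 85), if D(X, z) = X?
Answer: 10005/2 ≈ 5002.5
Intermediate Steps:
-58*(D(5/(-4), -8) - 85) = -58*(5/(-4) - 85) = -58*(5*(-¼) - 85) = -58*(-5/4 - 85) = -58*(-345/4) = 10005/2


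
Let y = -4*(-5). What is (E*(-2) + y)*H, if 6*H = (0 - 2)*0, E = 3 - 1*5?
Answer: 0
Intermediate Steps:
E = -2 (E = 3 - 5 = -2)
H = 0 (H = ((0 - 2)*0)/6 = (-2*0)/6 = (⅙)*0 = 0)
y = 20
(E*(-2) + y)*H = (-2*(-2) + 20)*0 = (4 + 20)*0 = 24*0 = 0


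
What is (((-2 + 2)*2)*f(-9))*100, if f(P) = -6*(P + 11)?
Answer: 0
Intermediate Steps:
f(P) = -66 - 6*P (f(P) = -6*(11 + P) = -66 - 6*P)
(((-2 + 2)*2)*f(-9))*100 = (((-2 + 2)*2)*(-66 - 6*(-9)))*100 = ((0*2)*(-66 + 54))*100 = (0*(-12))*100 = 0*100 = 0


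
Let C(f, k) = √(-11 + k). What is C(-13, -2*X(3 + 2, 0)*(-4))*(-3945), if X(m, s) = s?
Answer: -3945*I*√11 ≈ -13084.0*I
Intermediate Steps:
C(-13, -2*X(3 + 2, 0)*(-4))*(-3945) = √(-11 - 2*0*(-4))*(-3945) = √(-11 + 0*(-4))*(-3945) = √(-11 + 0)*(-3945) = √(-11)*(-3945) = (I*√11)*(-3945) = -3945*I*√11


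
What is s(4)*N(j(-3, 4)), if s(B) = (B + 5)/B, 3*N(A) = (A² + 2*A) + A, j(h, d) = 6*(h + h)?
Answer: 891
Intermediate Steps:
j(h, d) = 12*h (j(h, d) = 6*(2*h) = 12*h)
N(A) = A + A²/3 (N(A) = ((A² + 2*A) + A)/3 = (A² + 3*A)/3 = A + A²/3)
s(B) = (5 + B)/B
s(4)*N(j(-3, 4)) = ((5 + 4)/4)*((12*(-3))*(3 + 12*(-3))/3) = ((¼)*9)*((⅓)*(-36)*(3 - 36)) = 9*((⅓)*(-36)*(-33))/4 = (9/4)*396 = 891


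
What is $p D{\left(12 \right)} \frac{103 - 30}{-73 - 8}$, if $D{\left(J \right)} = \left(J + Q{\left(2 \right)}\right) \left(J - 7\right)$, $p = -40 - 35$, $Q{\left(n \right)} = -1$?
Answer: $\frac{100375}{27} \approx 3717.6$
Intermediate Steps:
$p = -75$ ($p = -40 - 35 = -75$)
$D{\left(J \right)} = \left(-1 + J\right) \left(-7 + J\right)$ ($D{\left(J \right)} = \left(J - 1\right) \left(J - 7\right) = \left(-1 + J\right) \left(-7 + J\right)$)
$p D{\left(12 \right)} \frac{103 - 30}{-73 - 8} = - 75 \left(7 + 12^{2} - 96\right) \frac{103 - 30}{-73 - 8} = - 75 \left(7 + 144 - 96\right) \frac{73}{-81} = \left(-75\right) 55 \cdot 73 \left(- \frac{1}{81}\right) = \left(-4125\right) \left(- \frac{73}{81}\right) = \frac{100375}{27}$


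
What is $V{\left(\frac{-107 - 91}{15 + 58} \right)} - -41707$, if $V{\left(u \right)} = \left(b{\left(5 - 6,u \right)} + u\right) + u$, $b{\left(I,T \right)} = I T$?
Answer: $\frac{3044413}{73} \approx 41704.0$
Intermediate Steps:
$V{\left(u \right)} = u$ ($V{\left(u \right)} = \left(\left(5 - 6\right) u + u\right) + u = \left(- u + u\right) + u = 0 + u = u$)
$V{\left(\frac{-107 - 91}{15 + 58} \right)} - -41707 = \frac{-107 - 91}{15 + 58} - -41707 = - \frac{198}{73} + 41707 = \frac{3044413}{73}$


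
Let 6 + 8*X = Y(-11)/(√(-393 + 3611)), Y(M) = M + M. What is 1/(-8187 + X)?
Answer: -421570872/3451716907097 + 44*√3218/3451716907097 ≈ -0.00012213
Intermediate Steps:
Y(M) = 2*M
X = -¾ - 11*√3218/12872 (X = -¾ + ((2*(-11))/(√(-393 + 3611)))/8 = -¾ + (-22*√3218/3218)/8 = -¾ + (-11*√3218/1609)/8 = -¾ - 11*√3218/12872 ≈ -0.79848)
1/(-8187 + X) = 1/(-8187 + (-¾ - 11*√3218/12872)) = 1/(-32751/4 - 11*√3218/12872)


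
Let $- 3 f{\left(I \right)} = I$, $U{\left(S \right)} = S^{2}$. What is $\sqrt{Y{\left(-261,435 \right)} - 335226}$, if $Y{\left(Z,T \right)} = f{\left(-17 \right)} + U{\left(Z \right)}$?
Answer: $\frac{i \sqrt{2403894}}{3} \approx 516.82 i$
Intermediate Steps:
$f{\left(I \right)} = - \frac{I}{3}$
$Y{\left(Z,T \right)} = \frac{17}{3} + Z^{2}$ ($Y{\left(Z,T \right)} = \left(- \frac{1}{3}\right) \left(-17\right) + Z^{2} = \frac{17}{3} + Z^{2}$)
$\sqrt{Y{\left(-261,435 \right)} - 335226} = \sqrt{\left(\frac{17}{3} + \left(-261\right)^{2}\right) - 335226} = \sqrt{\left(\frac{17}{3} + 68121\right) - 335226} = \sqrt{\frac{204380}{3} - 335226} = \sqrt{- \frac{801298}{3}} = \frac{i \sqrt{2403894}}{3}$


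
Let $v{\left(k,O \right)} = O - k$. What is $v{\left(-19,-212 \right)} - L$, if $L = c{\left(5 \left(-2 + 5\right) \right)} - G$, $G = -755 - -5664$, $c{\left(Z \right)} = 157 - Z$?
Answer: $4574$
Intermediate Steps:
$G = 4909$ ($G = -755 + 5664 = 4909$)
$L = -4767$ ($L = \left(157 - 5 \left(-2 + 5\right)\right) - 4909 = \left(157 - 5 \cdot 3\right) - 4909 = \left(157 - 15\right) - 4909 = 142 - 4909 = -4767$)
$v{\left(-19,-212 \right)} - L = \left(-212 - -19\right) - -4767 = \left(-212 + 19\right) + 4767 = -193 + 4767 = 4574$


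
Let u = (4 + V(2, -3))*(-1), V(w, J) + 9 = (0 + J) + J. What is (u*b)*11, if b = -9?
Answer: -1089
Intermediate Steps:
V(w, J) = -9 + 2*J (V(w, J) = -9 + ((0 + J) + J) = -9 + (J + J) = -9 + 2*J)
u = 11 (u = (4 + (-9 + 2*(-3)))*(-1) = (4 + (-9 - 6))*(-1) = (4 - 15)*(-1) = -11*(-1) = 11)
(u*b)*11 = (11*(-9))*11 = -99*11 = -1089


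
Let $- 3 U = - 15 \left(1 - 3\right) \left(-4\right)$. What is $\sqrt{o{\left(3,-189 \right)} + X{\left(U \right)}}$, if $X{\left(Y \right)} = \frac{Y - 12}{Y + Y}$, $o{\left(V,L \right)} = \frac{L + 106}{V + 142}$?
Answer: $\frac{i \sqrt{18705}}{290} \approx 0.47161 i$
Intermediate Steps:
$o{\left(V,L \right)} = \frac{106 + L}{142 + V}$
$U = 40$ ($U = - \frac{\left(-15\right) \left(1 - 3\right) \left(-4\right)}{3} = - \frac{\left(-15\right) \left(\left(-2\right) \left(-4\right)\right)}{3} = - \frac{\left(-15\right) 8}{3} = \left(- \frac{1}{3}\right) \left(-120\right) = 40$)
$X{\left(Y \right)} = \frac{-12 + Y}{2 Y}$
$\sqrt{o{\left(3,-189 \right)} + X{\left(U \right)}} = \sqrt{\frac{106 - 189}{142 + 3} + \frac{-12 + 40}{2 \cdot 40}} = \sqrt{\frac{1}{145} \left(-83\right) + \frac{1}{2} \cdot \frac{1}{40} \cdot 28} = \sqrt{\frac{1}{145} \left(-83\right) + \frac{7}{20}} = \sqrt{- \frac{83}{145} + \frac{7}{20}} = \sqrt{- \frac{129}{580}} = \frac{i \sqrt{18705}}{290}$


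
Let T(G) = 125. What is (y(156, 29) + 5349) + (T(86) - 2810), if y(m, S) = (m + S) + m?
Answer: 3005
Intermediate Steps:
y(m, S) = S + 2*m (y(m, S) = (S + m) + m = S + 2*m)
(y(156, 29) + 5349) + (T(86) - 2810) = ((29 + 2*156) + 5349) + (125 - 2810) = ((29 + 312) + 5349) - 2685 = (341 + 5349) - 2685 = 5690 - 2685 = 3005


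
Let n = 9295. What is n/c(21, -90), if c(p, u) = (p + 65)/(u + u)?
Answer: -836550/43 ≈ -19455.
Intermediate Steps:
c(p, u) = (65 + p)/(2*u) (c(p, u) = (65 + p)/((2*u)) = (65 + p)*(1/(2*u)) = (65 + p)/(2*u))
n/c(21, -90) = 9295/(((½)*(65 + 21)/(-90))) = 9295/(((½)*(-1/90)*86)) = 9295/(-43/90) = 9295*(-90/43) = -836550/43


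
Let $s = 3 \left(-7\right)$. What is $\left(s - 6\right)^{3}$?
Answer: $-19683$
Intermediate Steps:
$s = -21$
$\left(s - 6\right)^{3} = \left(-21 - 6\right)^{3} = \left(-27\right)^{3} = -19683$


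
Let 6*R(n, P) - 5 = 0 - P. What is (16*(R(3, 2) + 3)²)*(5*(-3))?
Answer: -2940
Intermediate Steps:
R(n, P) = ⅚ - P/6 (R(n, P) = ⅚ + (0 - P)/6 = ⅚ + (-P)/6 = ⅚ - P/6)
(16*(R(3, 2) + 3)²)*(5*(-3)) = (16*((⅚ - ⅙*2) + 3)²)*(5*(-3)) = (16*((⅚ - ⅓) + 3)²)*(-15) = (16*(½ + 3)²)*(-15) = (16*(7/2)²)*(-15) = (16*(49/4))*(-15) = 196*(-15) = -2940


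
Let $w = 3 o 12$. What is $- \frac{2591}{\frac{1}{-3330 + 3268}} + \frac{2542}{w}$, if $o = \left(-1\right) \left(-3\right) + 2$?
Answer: $\frac{14459051}{90} \approx 1.6066 \cdot 10^{5}$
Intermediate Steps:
$o = 5$ ($o = 3 + 2 = 5$)
$w = 180$ ($w = 3 \cdot 5 \cdot 12 = 15 \cdot 12 = 180$)
$- \frac{2591}{\frac{1}{-3330 + 3268}} + \frac{2542}{w} = - \frac{2591}{\frac{1}{-3330 + 3268}} + \frac{2542}{180} = - \frac{2591}{\frac{1}{-62}} + 2542 \cdot \frac{1}{180} = - \frac{2591}{- \frac{1}{62}} + \frac{1271}{90} = \left(-2591\right) \left(-62\right) + \frac{1271}{90} = 160642 + \frac{1271}{90} = \frac{14459051}{90}$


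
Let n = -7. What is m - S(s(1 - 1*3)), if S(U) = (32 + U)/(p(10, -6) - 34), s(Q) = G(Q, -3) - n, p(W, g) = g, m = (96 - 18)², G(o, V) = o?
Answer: 243397/40 ≈ 6084.9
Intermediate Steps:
m = 6084 (m = 78² = 6084)
s(Q) = 7 + Q (s(Q) = Q - 1*(-7) = Q + 7 = 7 + Q)
S(U) = -⅘ - U/40 (S(U) = (32 + U)/(-6 - 34) = (32 + U)/(-40) = (32 + U)*(-1/40) = -⅘ - U/40)
m - S(s(1 - 1*3)) = 6084 - (-⅘ - (7 + (1 - 1*3))/40) = 6084 - (-⅘ - (7 + (1 - 3))/40) = 6084 - (-⅘ - (7 - 2)/40) = 6084 - (-⅘ - 1/40*5) = 6084 - (-⅘ - ⅛) = 6084 - 1*(-37/40) = 6084 + 37/40 = 243397/40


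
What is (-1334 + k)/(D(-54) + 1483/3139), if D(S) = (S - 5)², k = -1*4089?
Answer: -17022797/10928342 ≈ -1.5577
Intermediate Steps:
k = -4089
D(S) = (-5 + S)²
(-1334 + k)/(D(-54) + 1483/3139) = (-1334 - 4089)/((-5 - 54)² + 1483/3139) = -5423/((-59)² + 1483*(1/3139)) = -5423/(3481 + 1483/3139) = -5423/10928342/3139 = -5423*3139/10928342 = -17022797/10928342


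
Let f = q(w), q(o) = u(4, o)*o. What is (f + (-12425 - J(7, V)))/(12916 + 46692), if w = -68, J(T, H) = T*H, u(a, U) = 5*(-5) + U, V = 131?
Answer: -3509/29804 ≈ -0.11774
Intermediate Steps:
u(a, U) = -25 + U
J(T, H) = H*T
q(o) = o*(-25 + o) (q(o) = (-25 + o)*o = o*(-25 + o))
f = 6324 (f = -68*(-25 - 68) = -68*(-93) = 6324)
(f + (-12425 - J(7, V)))/(12916 + 46692) = (6324 + (-12425 - 131*7))/(12916 + 46692) = (6324 + (-12425 - 1*917))/59608 = (6324 + (-12425 - 917))*(1/59608) = (6324 - 13342)*(1/59608) = -7018*1/59608 = -3509/29804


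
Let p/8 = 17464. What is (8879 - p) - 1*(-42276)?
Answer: -88557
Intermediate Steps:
p = 139712 (p = 8*17464 = 139712)
(8879 - p) - 1*(-42276) = (8879 - 1*139712) - 1*(-42276) = (8879 - 139712) + 42276 = -130833 + 42276 = -88557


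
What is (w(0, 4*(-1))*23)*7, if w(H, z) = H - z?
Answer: 644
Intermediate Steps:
(w(0, 4*(-1))*23)*7 = ((0 - 4*(-1))*23)*7 = ((0 - 1*(-4))*23)*7 = ((0 + 4)*23)*7 = (4*23)*7 = 92*7 = 644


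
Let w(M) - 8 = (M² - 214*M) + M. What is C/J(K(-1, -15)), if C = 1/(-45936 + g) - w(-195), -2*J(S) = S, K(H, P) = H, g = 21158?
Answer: -1971535905/12389 ≈ -1.5914e+5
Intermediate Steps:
w(M) = 8 + M² - 213*M (w(M) = 8 + ((M² - 214*M) + M) = 8 + (M² - 213*M) = 8 + M² - 213*M)
J(S) = -S/2
C = -1971535905/24778 (C = 1/(-45936 + 21158) - (8 + (-195)² - 213*(-195)) = 1/(-24778) - (8 + 38025 + 41535) = -1/24778 - 1*79568 = -1/24778 - 79568 = -1971535905/24778 ≈ -79568.)
C/J(K(-1, -15)) = -1971535905/(24778*((-½*(-1)))) = -1971535905/(24778*½) = -1971535905/24778*2 = -1971535905/12389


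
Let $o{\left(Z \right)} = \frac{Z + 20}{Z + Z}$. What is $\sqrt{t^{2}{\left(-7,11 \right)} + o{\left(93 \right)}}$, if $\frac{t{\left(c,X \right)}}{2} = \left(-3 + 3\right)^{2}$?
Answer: $\frac{\sqrt{21018}}{186} \approx 0.77944$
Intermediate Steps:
$o{\left(Z \right)} = \frac{20 + Z}{2 Z}$
$t{\left(c,X \right)} = 0$ ($t{\left(c,X \right)} = 2 \left(-3 + 3\right)^{2} = 2 \cdot 0^{2} = 2 \cdot 0 = 0$)
$\sqrt{t^{2}{\left(-7,11 \right)} + o{\left(93 \right)}} = \sqrt{0^{2} + \frac{20 + 93}{2 \cdot 93}} = \sqrt{0 + \frac{1}{2} \cdot \frac{1}{93} \cdot 113} = \sqrt{0 + \frac{113}{186}} = \sqrt{\frac{113}{186}} = \frac{\sqrt{21018}}{186}$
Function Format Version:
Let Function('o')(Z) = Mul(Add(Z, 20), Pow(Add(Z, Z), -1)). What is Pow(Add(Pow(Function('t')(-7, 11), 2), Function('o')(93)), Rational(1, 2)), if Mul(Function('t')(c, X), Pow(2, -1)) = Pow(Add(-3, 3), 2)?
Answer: Mul(Rational(1, 186), Pow(21018, Rational(1, 2))) ≈ 0.77944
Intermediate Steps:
Function('o')(Z) = Mul(Rational(1, 2), Pow(Z, -1), Add(20, Z)) (Function('o')(Z) = Mul(Add(20, Z), Pow(Mul(2, Z), -1)) = Mul(Add(20, Z), Mul(Rational(1, 2), Pow(Z, -1))) = Mul(Rational(1, 2), Pow(Z, -1), Add(20, Z)))
Function('t')(c, X) = 0 (Function('t')(c, X) = Mul(2, Pow(Add(-3, 3), 2)) = Mul(2, Pow(0, 2)) = Mul(2, 0) = 0)
Pow(Add(Pow(Function('t')(-7, 11), 2), Function('o')(93)), Rational(1, 2)) = Pow(Add(Pow(0, 2), Mul(Rational(1, 2), Pow(93, -1), Add(20, 93))), Rational(1, 2)) = Pow(Add(0, Mul(Rational(1, 2), Rational(1, 93), 113)), Rational(1, 2)) = Pow(Add(0, Rational(113, 186)), Rational(1, 2)) = Pow(Rational(113, 186), Rational(1, 2)) = Mul(Rational(1, 186), Pow(21018, Rational(1, 2)))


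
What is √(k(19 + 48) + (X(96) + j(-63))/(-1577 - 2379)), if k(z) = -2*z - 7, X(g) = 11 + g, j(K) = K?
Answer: 2*I*√34481485/989 ≈ 11.875*I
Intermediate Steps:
k(z) = -7 - 2*z
√(k(19 + 48) + (X(96) + j(-63))/(-1577 - 2379)) = √((-7 - 2*(19 + 48)) + ((11 + 96) - 63)/(-1577 - 2379)) = √((-7 - 2*67) + (107 - 63)/(-3956)) = √((-7 - 134) + 44*(-1/3956)) = √(-141 - 11/989) = √(-139460/989) = 2*I*√34481485/989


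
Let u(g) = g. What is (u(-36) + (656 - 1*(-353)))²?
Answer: 946729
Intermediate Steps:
(u(-36) + (656 - 1*(-353)))² = (-36 + (656 - 1*(-353)))² = (-36 + (656 + 353))² = (-36 + 1009)² = 973² = 946729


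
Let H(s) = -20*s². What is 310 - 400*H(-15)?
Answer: 1800310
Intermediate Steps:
310 - 400*H(-15) = 310 - (-8000)*(-15)² = 310 - (-8000)*225 = 310 - 400*(-4500) = 310 + 1800000 = 1800310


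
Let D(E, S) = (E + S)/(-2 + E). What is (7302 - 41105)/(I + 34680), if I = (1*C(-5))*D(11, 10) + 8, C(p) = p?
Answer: -101409/104029 ≈ -0.97481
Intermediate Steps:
D(E, S) = (E + S)/(-2 + E)
I = -11/3 (I = (1*(-5))*((11 + 10)/(-2 + 11)) + 8 = -5*21/9 + 8 = -5*7/3 + 8 = -35/3 + 8 = -11/3 ≈ -3.6667)
(7302 - 41105)/(I + 34680) = (7302 - 41105)/(-11/3 + 34680) = -33803/104029/3 = -33803*3/104029 = -101409/104029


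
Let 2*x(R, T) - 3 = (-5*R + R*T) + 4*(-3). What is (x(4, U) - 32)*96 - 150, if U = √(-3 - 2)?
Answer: -4614 + 192*I*√5 ≈ -4614.0 + 429.33*I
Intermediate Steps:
U = I*√5 (U = √(-5) = I*√5 ≈ 2.2361*I)
x(R, T) = -9/2 - 5*R/2 + R*T/2 (x(R, T) = 3/2 + ((-5*R + R*T) + 4*(-3))/2 = 3/2 + ((-5*R + R*T) - 12)/2 = 3/2 + (-12 - 5*R + R*T)/2 = 3/2 + (-6 - 5*R/2 + R*T/2) = -9/2 - 5*R/2 + R*T/2)
(x(4, U) - 32)*96 - 150 = ((-9/2 - 5/2*4 + (½)*4*(I*√5)) - 32)*96 - 150 = ((-9/2 - 10 + 2*I*√5) - 32)*96 - 150 = ((-29/2 + 2*I*√5) - 32)*96 - 150 = (-93/2 + 2*I*√5)*96 - 150 = (-4464 + 192*I*√5) - 150 = -4614 + 192*I*√5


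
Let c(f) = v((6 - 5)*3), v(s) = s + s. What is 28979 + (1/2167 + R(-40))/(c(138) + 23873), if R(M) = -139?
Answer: 1499541034135/51745793 ≈ 28979.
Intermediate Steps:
v(s) = 2*s
c(f) = 6 (c(f) = 2*((6 - 5)*3) = 2*(1*3) = 2*3 = 6)
28979 + (1/2167 + R(-40))/(c(138) + 23873) = 28979 + (1/2167 - 139)/(6 + 23873) = 28979 + (1/2167 - 139)/23879 = 28979 - 301212/2167*1/23879 = 28979 - 301212/51745793 = 1499541034135/51745793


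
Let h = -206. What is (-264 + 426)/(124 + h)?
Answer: -81/41 ≈ -1.9756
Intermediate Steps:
(-264 + 426)/(124 + h) = (-264 + 426)/(124 - 206) = 162/(-82) = 162*(-1/82) = -81/41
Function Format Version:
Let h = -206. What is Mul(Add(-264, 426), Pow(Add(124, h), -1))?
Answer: Rational(-81, 41) ≈ -1.9756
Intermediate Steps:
Mul(Add(-264, 426), Pow(Add(124, h), -1)) = Mul(Add(-264, 426), Pow(Add(124, -206), -1)) = Mul(162, Pow(-82, -1)) = Mul(162, Rational(-1, 82)) = Rational(-81, 41)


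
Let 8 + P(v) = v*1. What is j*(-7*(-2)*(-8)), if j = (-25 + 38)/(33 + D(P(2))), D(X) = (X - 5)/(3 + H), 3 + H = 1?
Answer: -728/11 ≈ -66.182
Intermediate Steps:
H = -2 (H = -3 + 1 = -2)
P(v) = -8 + v (P(v) = -8 + v*1 = -8 + v)
D(X) = -5 + X (D(X) = (X - 5)/(3 - 2) = (-5 + X)/1 = (-5 + X)*1 = -5 + X)
j = 13/22 (j = (-25 + 38)/(33 + (-5 + (-8 + 2))) = 13/(33 + (-5 - 6)) = 13/(33 - 11) = 13/22 ≈ 0.59091)
j*(-7*(-2)*(-8)) = 13*(-7*(-2)*(-8))/22 = 13*(14*(-8))/22 = (13/22)*(-112) = -728/11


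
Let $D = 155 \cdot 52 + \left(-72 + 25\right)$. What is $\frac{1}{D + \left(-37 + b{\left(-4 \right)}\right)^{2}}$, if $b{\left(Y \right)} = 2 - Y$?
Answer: $\frac{1}{8974} \approx 0.00011143$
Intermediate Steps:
$D = 8013$ ($D = 8060 - 47 = 8013$)
$\frac{1}{D + \left(-37 + b{\left(-4 \right)}\right)^{2}} = \frac{1}{8013 + \left(-37 + \left(2 - -4\right)\right)^{2}} = \frac{1}{8013 + \left(-37 + \left(2 + 4\right)\right)^{2}} = \frac{1}{8013 + \left(-37 + 6\right)^{2}} = \frac{1}{8013 + \left(-31\right)^{2}} = \frac{1}{8013 + 961} = \frac{1}{8974}$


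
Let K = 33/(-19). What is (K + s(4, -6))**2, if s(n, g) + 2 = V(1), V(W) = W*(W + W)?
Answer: 1089/361 ≈ 3.0166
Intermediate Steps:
V(W) = 2*W**2 (V(W) = W*(2*W) = 2*W**2)
K = -33/19 (K = 33*(-1/19) = -33/19 ≈ -1.7368)
s(n, g) = 0 (s(n, g) = -2 + 2*1**2 = -2 + 2*1 = -2 + 2 = 0)
(K + s(4, -6))**2 = (-33/19 + 0)**2 = (-33/19)**2 = 1089/361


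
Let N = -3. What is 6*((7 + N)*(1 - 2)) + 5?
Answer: -19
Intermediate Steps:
6*((7 + N)*(1 - 2)) + 5 = 6*((7 - 3)*(1 - 2)) + 5 = 6*(4*(-1)) + 5 = 6*(-4) + 5 = -24 + 5 = -19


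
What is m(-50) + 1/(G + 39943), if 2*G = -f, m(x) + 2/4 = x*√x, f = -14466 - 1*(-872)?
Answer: -23369/46740 - 250*I*√2 ≈ -0.49998 - 353.55*I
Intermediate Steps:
f = -13594 (f = -14466 + 872 = -13594)
m(x) = -½ + x^(3/2) (m(x) = -½ + x*√x = -½ + x^(3/2))
G = 6797 (G = (-1*(-13594))/2 = (½)*13594 = 6797)
m(-50) + 1/(G + 39943) = (-½ + (-50)^(3/2)) + 1/(6797 + 39943) = (-½ - 250*I*√2) + 1/46740 = -23369/46740 - 250*I*√2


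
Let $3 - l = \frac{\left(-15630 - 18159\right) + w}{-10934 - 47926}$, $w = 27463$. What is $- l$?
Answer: $- \frac{85127}{29430} \approx -2.8925$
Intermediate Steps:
$l = \frac{85127}{29430}$ ($l = 3 - \frac{\left(-15630 - 18159\right) + 27463}{-10934 - 47926} = 3 - \frac{-33789 + 27463}{-58860} = 3 - \left(-6326\right) \left(- \frac{1}{58860}\right) = 3 - \frac{3163}{29430} = \frac{85127}{29430} \approx 2.8925$)
$- l = \left(-1\right) \frac{85127}{29430} = - \frac{85127}{29430}$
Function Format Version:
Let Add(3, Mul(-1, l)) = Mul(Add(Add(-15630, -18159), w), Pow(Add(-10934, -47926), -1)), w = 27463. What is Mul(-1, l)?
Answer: Rational(-85127, 29430) ≈ -2.8925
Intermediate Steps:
l = Rational(85127, 29430) (l = Add(3, Mul(-1, Mul(Add(Add(-15630, -18159), 27463), Pow(Add(-10934, -47926), -1)))) = Add(3, Mul(-1, Mul(Add(-33789, 27463), Pow(-58860, -1)))) = Add(3, Mul(-1, Mul(-6326, Rational(-1, 58860)))) = Add(3, Mul(-1, Rational(3163, 29430))) = Add(3, Rational(-3163, 29430)) = Rational(85127, 29430) ≈ 2.8925)
Mul(-1, l) = Mul(-1, Rational(85127, 29430)) = Rational(-85127, 29430)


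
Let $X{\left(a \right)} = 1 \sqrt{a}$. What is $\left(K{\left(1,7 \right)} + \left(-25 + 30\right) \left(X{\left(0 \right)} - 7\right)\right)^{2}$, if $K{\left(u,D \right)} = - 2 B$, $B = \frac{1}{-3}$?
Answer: $\frac{10609}{9} \approx 1178.8$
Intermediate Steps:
$X{\left(a \right)} = \sqrt{a}$
$B = - \frac{1}{3} \approx -0.33333$
$K{\left(u,D \right)} = \frac{2}{3}$ ($K{\left(u,D \right)} = \left(-2\right) \left(- \frac{1}{3}\right) = \frac{2}{3}$)
$\left(K{\left(1,7 \right)} + \left(-25 + 30\right) \left(X{\left(0 \right)} - 7\right)\right)^{2} = \left(\frac{2}{3} + \left(-25 + 30\right) \left(\sqrt{0} - 7\right)\right)^{2} = \left(\frac{2}{3} + 5 \left(0 - 7\right)\right)^{2} = \left(\frac{2}{3} + 5 \left(-7\right)\right)^{2} = \left(\frac{2}{3} - 35\right)^{2} = \left(- \frac{103}{3}\right)^{2} = \frac{10609}{9}$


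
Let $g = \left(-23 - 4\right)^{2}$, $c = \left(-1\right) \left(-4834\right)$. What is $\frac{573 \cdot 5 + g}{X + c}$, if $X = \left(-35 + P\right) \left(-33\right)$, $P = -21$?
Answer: $\frac{1797}{3341} \approx 0.53786$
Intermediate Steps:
$c = 4834$
$X = 1848$ ($X = \left(-35 - 21\right) \left(-33\right) = \left(-56\right) \left(-33\right) = 1848$)
$g = 729$ ($g = \left(-27\right)^{2} = 729$)
$\frac{573 \cdot 5 + g}{X + c} = \frac{573 \cdot 5 + 729}{1848 + 4834} = \frac{2865 + 729}{6682} = 3594 \cdot \frac{1}{6682} = \frac{1797}{3341}$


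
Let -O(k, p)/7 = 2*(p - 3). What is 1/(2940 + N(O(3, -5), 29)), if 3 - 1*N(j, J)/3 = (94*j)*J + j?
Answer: -1/913323 ≈ -1.0949e-6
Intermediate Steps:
O(k, p) = 42 - 14*p (O(k, p) = -14*(p - 3) = -14*(-3 + p) = -7*(-6 + 2*p) = 42 - 14*p)
N(j, J) = 9 - 3*j - 282*J*j (N(j, J) = 9 - 3*((94*j)*J + j) = 9 - 3*(94*J*j + j) = 9 - 3*(j + 94*J*j) = 9 + (-3*j - 282*J*j) = 9 - 3*j - 282*J*j)
1/(2940 + N(O(3, -5), 29)) = 1/(2940 + (9 - 3*(42 - 14*(-5)) - 282*29*(42 - 14*(-5)))) = 1/(2940 + (9 - 3*(42 + 70) - 282*29*(42 + 70))) = 1/(2940 + (9 - 3*112 - 282*29*112)) = 1/(2940 + (9 - 336 - 915936)) = 1/(2940 - 916263) = 1/(-913323) = -1/913323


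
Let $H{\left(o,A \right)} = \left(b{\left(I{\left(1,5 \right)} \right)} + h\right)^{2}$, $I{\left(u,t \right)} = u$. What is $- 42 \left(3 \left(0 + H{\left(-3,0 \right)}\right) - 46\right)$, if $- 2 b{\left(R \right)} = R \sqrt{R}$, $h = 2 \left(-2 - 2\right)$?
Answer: $- \frac{14343}{2} \approx -7171.5$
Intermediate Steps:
$h = -8$ ($h = 2 \left(-4\right) = -8$)
$b{\left(R \right)} = - \frac{R^{\frac{3}{2}}}{2}$ ($b{\left(R \right)} = - \frac{R \sqrt{R}}{2} = - \frac{R^{\frac{3}{2}}}{2}$)
$H{\left(o,A \right)} = \frac{289}{4}$ ($H{\left(o,A \right)} = \left(- \frac{1^{\frac{3}{2}}}{2} - 8\right)^{2} = \left(\left(- \frac{1}{2}\right) 1 - 8\right)^{2} = \left(- \frac{1}{2} - 8\right)^{2} = \left(- \frac{17}{2}\right)^{2} = \frac{289}{4}$)
$- 42 \left(3 \left(0 + H{\left(-3,0 \right)}\right) - 46\right) = - 42 \left(3 \left(0 + \frac{289}{4}\right) - 46\right) = - 42 \left(3 \cdot \frac{289}{4} - 46\right) = - 42 \left(\frac{867}{4} - 46\right) = \left(-42\right) \frac{683}{4} = - \frac{14343}{2}$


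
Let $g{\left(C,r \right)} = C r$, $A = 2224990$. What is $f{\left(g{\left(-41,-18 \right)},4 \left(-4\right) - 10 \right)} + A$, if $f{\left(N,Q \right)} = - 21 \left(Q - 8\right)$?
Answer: $2225704$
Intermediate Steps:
$f{\left(N,Q \right)} = 168 - 21 Q$ ($f{\left(N,Q \right)} = - 21 \left(-8 + Q\right) = 168 - 21 Q$)
$f{\left(g{\left(-41,-18 \right)},4 \left(-4\right) - 10 \right)} + A = \left(168 - 21 \left(4 \left(-4\right) - 10\right)\right) + 2224990 = \left(168 - 21 \left(-16 - 10\right)\right) + 2224990 = \left(168 - -546\right) + 2224990 = \left(168 + 546\right) + 2224990 = 714 + 2224990 = 2225704$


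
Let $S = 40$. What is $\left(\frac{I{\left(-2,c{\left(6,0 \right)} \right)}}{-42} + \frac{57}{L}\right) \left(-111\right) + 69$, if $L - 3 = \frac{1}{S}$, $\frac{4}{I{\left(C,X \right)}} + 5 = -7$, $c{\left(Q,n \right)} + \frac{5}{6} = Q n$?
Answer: $- \frac{10283179}{5082} \approx -2023.5$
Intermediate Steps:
$c{\left(Q,n \right)} = - \frac{5}{6} + Q n$
$I{\left(C,X \right)} = - \frac{1}{3}$ ($I{\left(C,X \right)} = \frac{4}{-5 - 7} = \frac{4}{-12} = 4 \left(- \frac{1}{12}\right) = - \frac{1}{3}$)
$L = \frac{121}{40}$ ($L = 3 + \frac{1}{40} = \frac{121}{40} \approx 3.025$)
$\left(\frac{I{\left(-2,c{\left(6,0 \right)} \right)}}{-42} + \frac{57}{L}\right) \left(-111\right) + 69 = \left(- \frac{1}{3 \left(-42\right)} + \frac{57}{\frac{121}{40}}\right) \left(-111\right) + 69 = \left(\left(- \frac{1}{3}\right) \left(- \frac{1}{42}\right) + 57 \cdot \frac{40}{121}\right) \left(-111\right) + 69 = \left(\frac{1}{126} + \frac{2280}{121}\right) \left(-111\right) + 69 = \frac{287401}{15246} \left(-111\right) + 69 = - \frac{10633837}{5082} + 69 = - \frac{10283179}{5082}$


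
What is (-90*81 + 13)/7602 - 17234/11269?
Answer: -213017381/85666938 ≈ -2.4866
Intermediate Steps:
(-90*81 + 13)/7602 - 17234/11269 = (-7290 + 13)*(1/7602) - 17234*1/11269 = -7277*1/7602 - 17234/11269 = -7277/7602 - 17234/11269 = -213017381/85666938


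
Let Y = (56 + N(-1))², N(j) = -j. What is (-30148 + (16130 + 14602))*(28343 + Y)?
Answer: 18449728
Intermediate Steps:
Y = 3249 (Y = (56 - 1*(-1))² = (56 + 1)² = 57² = 3249)
(-30148 + (16130 + 14602))*(28343 + Y) = (-30148 + (16130 + 14602))*(28343 + 3249) = (-30148 + 30732)*31592 = 584*31592 = 18449728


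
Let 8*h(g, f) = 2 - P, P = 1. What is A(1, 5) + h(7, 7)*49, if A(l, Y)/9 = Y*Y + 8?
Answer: 2425/8 ≈ 303.13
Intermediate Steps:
A(l, Y) = 72 + 9*Y**2 (A(l, Y) = 9*(Y*Y + 8) = 9*(Y**2 + 8) = 9*(8 + Y**2) = 72 + 9*Y**2)
h(g, f) = 1/8 (h(g, f) = (2 - 1*1)/8 = (2 - 1)/8 = (1/8)*1 = 1/8)
A(1, 5) + h(7, 7)*49 = (72 + 9*5**2) + (1/8)*49 = (72 + 9*25) + 49/8 = (72 + 225) + 49/8 = 297 + 49/8 = 2425/8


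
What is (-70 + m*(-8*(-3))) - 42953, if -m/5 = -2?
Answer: -42783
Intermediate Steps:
m = 10 (m = -5*(-2) = 10)
(-70 + m*(-8*(-3))) - 42953 = (-70 + 10*(-8*(-3))) - 42953 = (-70 + 10*24) - 42953 = (-70 + 240) - 42953 = 170 - 42953 = -42783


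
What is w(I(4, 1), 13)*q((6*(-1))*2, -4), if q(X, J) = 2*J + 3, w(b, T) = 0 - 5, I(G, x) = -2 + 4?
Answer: 25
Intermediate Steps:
I(G, x) = 2
w(b, T) = -5
q(X, J) = 3 + 2*J
w(I(4, 1), 13)*q((6*(-1))*2, -4) = -5*(3 + 2*(-4)) = -5*(3 - 8) = -5*(-5) = 25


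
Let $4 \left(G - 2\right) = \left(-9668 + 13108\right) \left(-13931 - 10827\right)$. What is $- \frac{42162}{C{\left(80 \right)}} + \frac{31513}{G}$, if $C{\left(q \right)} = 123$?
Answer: $- \frac{299237345445}{872966998} \approx -342.78$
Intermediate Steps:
$G = -21291878$ ($G = 2 + \frac{\left(-9668 + 13108\right) \left(-13931 - 10827\right)}{4} = 2 + \frac{3440 \left(-24758\right)}{4} = 2 + \frac{1}{4} \left(-85167520\right) = 2 - 21291880 = -21291878$)
$- \frac{42162}{C{\left(80 \right)}} + \frac{31513}{G} = - \frac{42162}{123} + \frac{31513}{-21291878} = \left(-42162\right) \frac{1}{123} + 31513 \left(- \frac{1}{21291878}\right) = - \frac{14054}{41} - \frac{31513}{21291878} = - \frac{299237345445}{872966998}$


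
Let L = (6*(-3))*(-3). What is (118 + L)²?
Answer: 29584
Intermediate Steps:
L = 54 (L = -18*(-3) = 54)
(118 + L)² = (118 + 54)² = 172² = 29584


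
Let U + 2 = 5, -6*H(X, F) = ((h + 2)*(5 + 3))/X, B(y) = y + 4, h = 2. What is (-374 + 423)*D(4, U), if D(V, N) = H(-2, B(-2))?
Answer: 392/3 ≈ 130.67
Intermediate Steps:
B(y) = 4 + y
H(X, F) = -16/(3*X) (H(X, F) = -(2 + 2)*(5 + 3)/(6*X) = -4*8/(6*X) = -16/(3*X))
U = 3 (U = -2 + 5 = 3)
D(V, N) = 8/3 (D(V, N) = -16/3/(-2) = -16/3*(-1/2) = 8/3)
(-374 + 423)*D(4, U) = (-374 + 423)*(8/3) = 49*(8/3) = 392/3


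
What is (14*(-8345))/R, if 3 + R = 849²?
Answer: -58415/360399 ≈ -0.16208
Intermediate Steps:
R = 720798 (R = -3 + 849² = -3 + 720801 = 720798)
(14*(-8345))/R = (14*(-8345))/720798 = -116830*1/720798 = -58415/360399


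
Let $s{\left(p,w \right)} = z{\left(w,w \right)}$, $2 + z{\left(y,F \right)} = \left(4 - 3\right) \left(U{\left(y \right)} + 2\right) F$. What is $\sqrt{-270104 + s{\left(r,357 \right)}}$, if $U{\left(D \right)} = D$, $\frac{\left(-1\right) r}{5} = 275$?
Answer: $i \sqrt{141943} \approx 376.75 i$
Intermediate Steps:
$r = -1375$ ($r = \left(-5\right) 275 = -1375$)
$z{\left(y,F \right)} = -2 + F \left(2 + y\right)$ ($z{\left(y,F \right)} = -2 + \left(4 - 3\right) \left(y + 2\right) F = -2 + 1 \left(2 + y\right) F = -2 + 1 F \left(2 + y\right) = -2 + F \left(2 + y\right)$)
$s{\left(p,w \right)} = -2 + w^{2} + 2 w$ ($s{\left(p,w \right)} = -2 + 2 w + w w = -2 + 2 w + w^{2} = -2 + w^{2} + 2 w$)
$\sqrt{-270104 + s{\left(r,357 \right)}} = \sqrt{-270104 + \left(-2 + 357^{2} + 2 \cdot 357\right)} = \sqrt{-270104 + \left(-2 + 127449 + 714\right)} = \sqrt{-270104 + 128161} = \sqrt{-141943} = i \sqrt{141943}$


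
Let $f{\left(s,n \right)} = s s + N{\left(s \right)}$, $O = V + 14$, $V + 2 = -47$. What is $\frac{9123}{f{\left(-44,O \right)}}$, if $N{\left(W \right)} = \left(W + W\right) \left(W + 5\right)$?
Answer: $\frac{9123}{5368} \approx 1.6995$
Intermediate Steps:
$V = -49$ ($V = -2 - 47 = -49$)
$O = -35$ ($O = -49 + 14 = -35$)
$N{\left(W \right)} = 2 W \left(5 + W\right)$
$f{\left(s,n \right)} = s^{2} + 2 s \left(5 + s\right)$ ($f{\left(s,n \right)} = s s + 2 s \left(5 + s\right) = s^{2} + 2 s \left(5 + s\right)$)
$\frac{9123}{f{\left(-44,O \right)}} = \frac{9123}{\left(-44\right) \left(10 + 3 \left(-44\right)\right)} = \frac{9123}{\left(-44\right) \left(10 - 132\right)} = \frac{9123}{\left(-44\right) \left(-122\right)} = \frac{9123}{5368}$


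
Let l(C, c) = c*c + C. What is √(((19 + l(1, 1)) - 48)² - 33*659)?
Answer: I*√21018 ≈ 144.98*I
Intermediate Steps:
l(C, c) = C + c² (l(C, c) = c² + C = C + c²)
√(((19 + l(1, 1)) - 48)² - 33*659) = √(((19 + (1 + 1²)) - 48)² - 33*659) = √(((19 + (1 + 1)) - 48)² - 21747) = √(((19 + 2) - 48)² - 21747) = √((21 - 48)² - 21747) = √((-27)² - 21747) = √(729 - 21747) = √(-21018) = I*√21018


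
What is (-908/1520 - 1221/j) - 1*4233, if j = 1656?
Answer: -222048511/52440 ≈ -4234.3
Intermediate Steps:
(-908/1520 - 1221/j) - 1*4233 = (-908/1520 - 1221/1656) - 1*4233 = (-908*1/1520 - 1221*1/1656) - 4233 = (-227/380 - 407/552) - 4233 = -69991/52440 - 4233 = -222048511/52440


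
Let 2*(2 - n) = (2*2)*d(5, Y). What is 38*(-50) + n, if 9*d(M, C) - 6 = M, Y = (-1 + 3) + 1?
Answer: -17104/9 ≈ -1900.4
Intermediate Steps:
Y = 3 (Y = 2 + 1 = 3)
d(M, C) = ⅔ + M/9
n = -4/9 (n = 2 - 2*2*(⅔ + (⅑)*5)/2 = 2 - 2*(⅔ + 5/9) = 2 - 2*11/9 = 2 - ½*44/9 = 2 - 22/9 = -4/9 ≈ -0.44444)
38*(-50) + n = 38*(-50) - 4/9 = -1900 - 4/9 = -17104/9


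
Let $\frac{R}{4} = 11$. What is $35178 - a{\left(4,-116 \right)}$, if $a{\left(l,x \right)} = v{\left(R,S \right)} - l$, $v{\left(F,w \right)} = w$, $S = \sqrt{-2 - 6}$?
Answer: $35182 - 2 i \sqrt{2} \approx 35182.0 - 2.8284 i$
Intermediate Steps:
$S = 2 i \sqrt{2}$ ($S = \sqrt{-8} = 2 i \sqrt{2} \approx 2.8284 i$)
$R = 44$ ($R = 4 \cdot 11 = 44$)
$a{\left(l,x \right)} = - l + 2 i \sqrt{2}$ ($a{\left(l,x \right)} = 2 i \sqrt{2} - l = - l + 2 i \sqrt{2}$)
$35178 - a{\left(4,-116 \right)} = 35178 - \left(\left(-1\right) 4 + 2 i \sqrt{2}\right) = 35178 - \left(-4 + 2 i \sqrt{2}\right) = 35178 + \left(4 - 2 i \sqrt{2}\right) = 35182 - 2 i \sqrt{2}$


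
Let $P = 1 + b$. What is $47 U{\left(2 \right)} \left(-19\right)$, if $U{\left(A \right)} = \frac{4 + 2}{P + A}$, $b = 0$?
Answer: $-1786$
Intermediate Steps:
$P = 1$ ($P = 1 + 0 = 1$)
$U{\left(A \right)} = \frac{6}{1 + A}$ ($U{\left(A \right)} = \frac{4 + 2}{1 + A} = \frac{6}{1 + A}$)
$47 U{\left(2 \right)} \left(-19\right) = 47 \frac{6}{1 + 2} \left(-19\right) = 47 \cdot \frac{6}{3} \left(-19\right) = 47 \cdot 6 \cdot \frac{1}{3} \left(-19\right) = 47 \cdot 2 \left(-19\right) = 94 \left(-19\right) = -1786$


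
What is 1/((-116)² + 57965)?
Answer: 1/71421 ≈ 1.4001e-5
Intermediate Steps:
1/((-116)² + 57965) = 1/(13456 + 57965) = 1/71421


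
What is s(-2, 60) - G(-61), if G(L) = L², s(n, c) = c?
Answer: -3661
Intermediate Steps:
s(-2, 60) - G(-61) = 60 - 1*(-61)² = 60 - 1*3721 = 60 - 3721 = -3661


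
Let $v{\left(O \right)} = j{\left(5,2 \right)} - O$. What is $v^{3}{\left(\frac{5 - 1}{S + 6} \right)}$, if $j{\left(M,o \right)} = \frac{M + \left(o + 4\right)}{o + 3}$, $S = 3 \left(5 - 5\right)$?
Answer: $\frac{12167}{3375} \approx 3.605$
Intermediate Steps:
$S = 0$ ($S = 3 \cdot 0 = 0$)
$j{\left(M,o \right)} = \frac{4 + M + o}{3 + o}$ ($j{\left(M,o \right)} = \frac{M + \left(4 + o\right)}{3 + o} = \frac{4 + M + o}{3 + o}$)
$v{\left(O \right)} = \frac{11}{5} - O$ ($v{\left(O \right)} = \frac{4 + 5 + 2}{3 + 2} - O = \frac{1}{5} \cdot 11 - O = \frac{11}{5} - O$)
$v^{3}{\left(\frac{5 - 1}{S + 6} \right)} = \left(\frac{11}{5} - \frac{5 - 1}{0 + 6}\right)^{3} = \left(\frac{11}{5} - \frac{4}{6}\right)^{3} = \left(\frac{11}{5} - 4 \cdot \frac{1}{6}\right)^{3} = \left(\frac{11}{5} - \frac{2}{3}\right)^{3} = \left(\frac{23}{15}\right)^{3} = \frac{12167}{3375}$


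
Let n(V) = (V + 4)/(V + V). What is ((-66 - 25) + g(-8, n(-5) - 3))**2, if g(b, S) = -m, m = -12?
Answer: 6241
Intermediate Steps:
n(V) = (4 + V)/(2*V) (n(V) = (4 + V)/((2*V)) = (4 + V)*(1/(2*V)) = (4 + V)/(2*V))
g(b, S) = 12 (g(b, S) = -1*(-12) = 12)
((-66 - 25) + g(-8, n(-5) - 3))**2 = ((-66 - 25) + 12)**2 = (-91 + 12)**2 = (-79)**2 = 6241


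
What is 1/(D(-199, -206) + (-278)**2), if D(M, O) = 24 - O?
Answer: 1/77514 ≈ 1.2901e-5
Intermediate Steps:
1/(D(-199, -206) + (-278)**2) = 1/((24 - 1*(-206)) + (-278)**2) = 1/((24 + 206) + 77284) = 1/(230 + 77284) = 1/77514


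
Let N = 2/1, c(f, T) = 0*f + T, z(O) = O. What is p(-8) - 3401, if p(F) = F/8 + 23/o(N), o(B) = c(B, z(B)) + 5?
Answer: -23791/7 ≈ -3398.7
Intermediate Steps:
c(f, T) = T (c(f, T) = 0 + T = T)
N = 2 (N = 2*1 = 2)
o(B) = 5 + B (o(B) = B + 5 = 5 + B)
p(F) = 23/7 + F/8 (p(F) = F/8 + 23/(5 + 2) = F*(1/8) + 23/7 = F/8 + 23*(1/7) = F/8 + 23/7 = 23/7 + F/8)
p(-8) - 3401 = (23/7 + (1/8)*(-8)) - 3401 = (23/7 - 1) - 3401 = 16/7 - 3401 = -23791/7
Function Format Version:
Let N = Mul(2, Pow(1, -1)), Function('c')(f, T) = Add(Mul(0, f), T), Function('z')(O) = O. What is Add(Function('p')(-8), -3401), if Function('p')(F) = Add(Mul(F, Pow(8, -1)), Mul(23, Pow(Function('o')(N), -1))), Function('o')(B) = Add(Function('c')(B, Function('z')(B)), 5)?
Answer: Rational(-23791, 7) ≈ -3398.7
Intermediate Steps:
Function('c')(f, T) = T (Function('c')(f, T) = Add(0, T) = T)
N = 2 (N = Mul(2, 1) = 2)
Function('o')(B) = Add(5, B) (Function('o')(B) = Add(B, 5) = Add(5, B))
Function('p')(F) = Add(Rational(23, 7), Mul(Rational(1, 8), F)) (Function('p')(F) = Add(Mul(F, Pow(8, -1)), Mul(23, Pow(Add(5, 2), -1))) = Add(Mul(F, Rational(1, 8)), Mul(23, Pow(7, -1))) = Add(Mul(Rational(1, 8), F), Mul(23, Rational(1, 7))) = Add(Mul(Rational(1, 8), F), Rational(23, 7)) = Add(Rational(23, 7), Mul(Rational(1, 8), F)))
Add(Function('p')(-8), -3401) = Add(Add(Rational(23, 7), Mul(Rational(1, 8), -8)), -3401) = Add(Add(Rational(23, 7), -1), -3401) = Add(Rational(16, 7), -3401) = Rational(-23791, 7)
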